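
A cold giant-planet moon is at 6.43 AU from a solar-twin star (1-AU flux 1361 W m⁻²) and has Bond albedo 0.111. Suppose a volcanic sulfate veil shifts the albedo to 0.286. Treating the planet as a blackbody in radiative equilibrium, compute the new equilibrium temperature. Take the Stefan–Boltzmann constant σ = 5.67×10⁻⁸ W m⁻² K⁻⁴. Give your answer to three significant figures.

By the inverse-square law, S = 1361/6.43² = 32.92 W m⁻².
With the new albedo, S(1−α₂)/4 = 5.876 W m⁻², so T₂ = 100.9 K.

101 K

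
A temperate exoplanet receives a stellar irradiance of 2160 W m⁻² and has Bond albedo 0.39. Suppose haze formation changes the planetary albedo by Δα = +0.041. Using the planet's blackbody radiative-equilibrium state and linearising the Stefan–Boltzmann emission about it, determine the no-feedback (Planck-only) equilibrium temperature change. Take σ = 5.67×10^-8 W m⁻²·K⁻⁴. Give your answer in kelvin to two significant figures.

-4.6 kelvin

The baseline emission temperature is T_e = 276.1 K.
ΔF = −(S/4)Δα = −(2160/4)×(+0.041) = -22.14 W m⁻².
Linearising σT⁴ gives d(σT⁴)/dT = 4σT_e³ = 4.773 W m⁻² per K.
Hence the no-feedback warming is ΔF/(4σT_e³) = -4.64 K.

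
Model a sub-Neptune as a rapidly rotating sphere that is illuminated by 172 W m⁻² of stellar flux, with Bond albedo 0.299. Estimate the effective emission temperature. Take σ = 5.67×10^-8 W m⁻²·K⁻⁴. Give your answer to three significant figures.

152 kelvin

Absorbed flux (global mean): S(1−α)/4 = 172.0·0.701/4 = 30.14 W m⁻².
In equilibrium σT⁴ equals this, so T = 151.8 K.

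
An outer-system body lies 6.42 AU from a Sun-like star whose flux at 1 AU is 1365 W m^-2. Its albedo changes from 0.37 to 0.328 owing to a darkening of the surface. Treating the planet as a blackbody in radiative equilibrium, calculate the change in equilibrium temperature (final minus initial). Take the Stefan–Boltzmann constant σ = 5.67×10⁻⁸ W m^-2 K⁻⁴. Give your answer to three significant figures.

Irradiance scales as 1/d², so S = 1365 W m^-2 × (1/6.42)² = 33.12 W m^-2.
Before: T₁ = [33.12·0.63/(4σ)]^(1/4) = 97.94 K.
Final:   T₂ = [S(1−0.328)/(4σ)]^(1/4) = 99.53 K.
ΔT = T₂ − T₁ = 1.593 K.

1.59 K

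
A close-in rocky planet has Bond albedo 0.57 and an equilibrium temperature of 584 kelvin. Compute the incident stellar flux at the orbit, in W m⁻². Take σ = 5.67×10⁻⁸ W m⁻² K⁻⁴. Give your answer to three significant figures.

61400 W m⁻²

From S(1−α)/4 = σT⁴: S = 4σT⁴/(1−α).
The emitted flux is σT⁴ = 6595 W m⁻².
S = 4·6595/0.43 = 61350 W m⁻².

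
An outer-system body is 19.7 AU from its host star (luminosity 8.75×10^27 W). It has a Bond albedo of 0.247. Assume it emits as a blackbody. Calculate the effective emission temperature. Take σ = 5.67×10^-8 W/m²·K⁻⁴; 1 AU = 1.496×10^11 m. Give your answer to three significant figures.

d = 19.7 × 1.496×10^11 m = 2.947×10^12 m.
S = L/(4πd²) = 80.17 W/m².
Averaging over the sphere, the absorbed flux is S(1−α)/4 = 15.09 W/m².
In equilibrium σT⁴ equals this, so T = 127.7 K.

128 K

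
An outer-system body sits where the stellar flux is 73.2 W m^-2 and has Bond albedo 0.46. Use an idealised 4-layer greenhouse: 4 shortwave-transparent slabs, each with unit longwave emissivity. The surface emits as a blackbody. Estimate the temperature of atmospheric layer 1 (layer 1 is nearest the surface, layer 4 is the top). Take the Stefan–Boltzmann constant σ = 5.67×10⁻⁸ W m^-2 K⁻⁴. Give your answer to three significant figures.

162 kelvin

Top-of-atmosphere balance: σT_e⁴ = S(1−α)/4 = 9.882 W m^-2 → T_e = 114.9 K.
Each opaque layer satisfies 2T_j⁴ = T_{j−1}⁴ + T_{j+1}⁴, giving T_k⁴ = (N+1−k)T_e⁴.
With k = 1: T_1 = (4+1−1)^¼·114.9 K = 162.5 K.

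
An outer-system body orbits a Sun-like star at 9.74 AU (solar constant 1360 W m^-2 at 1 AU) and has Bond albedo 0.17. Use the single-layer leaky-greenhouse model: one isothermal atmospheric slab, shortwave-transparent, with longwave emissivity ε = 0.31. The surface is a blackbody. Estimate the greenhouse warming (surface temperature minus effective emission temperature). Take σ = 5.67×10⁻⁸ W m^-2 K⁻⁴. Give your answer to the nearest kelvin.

Irradiance scales as 1/d², so S = 1360 W m^-2 × (1/9.74)² = 14.34 W m^-2.
The planet radiates to space at T_e = [S(1−α)/(4σ)]^(1/4) = 85.11 K.
Surface balance with a leaky layer gives σT_s⁴ = σT_e⁴·2/(2−ε), so T_s = T_e·[2/(2−0.31)]^(1/4) = 88.77 K.
The atmosphere warms the surface by 3.660 K.

4 K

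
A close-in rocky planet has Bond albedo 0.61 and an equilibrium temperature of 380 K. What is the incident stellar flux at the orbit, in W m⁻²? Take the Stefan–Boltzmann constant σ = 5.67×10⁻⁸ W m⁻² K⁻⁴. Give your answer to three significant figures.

12100 W m⁻²

Invert the energy balance for S: S = 4σT⁴/(1−α).
σT⁴ = 5.67×10⁻⁸·(380)⁴ = 1182 W m⁻².
S = 4·1182/0.39 = 12130 W m⁻².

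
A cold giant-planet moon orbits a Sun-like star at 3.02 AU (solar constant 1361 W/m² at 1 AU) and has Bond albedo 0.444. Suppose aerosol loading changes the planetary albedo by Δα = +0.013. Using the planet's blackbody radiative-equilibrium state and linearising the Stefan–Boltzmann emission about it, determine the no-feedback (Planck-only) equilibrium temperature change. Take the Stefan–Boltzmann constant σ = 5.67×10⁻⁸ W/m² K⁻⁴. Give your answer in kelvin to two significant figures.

-0.81 K

Irradiance scales as 1/d², so S = 1361 W/m² × (1/3.02)² = 149.2 W/m².
The baseline emission temperature is T_e = 138.3 K.
ΔF = −(S/4)Δα = −(149.2/4)×(+0.013) = -0.4850 W/m².
The Planck feedback parameter is 4σT_e³ = 0.5999 W/m²/K.
So ΔT₀ = -0.4850/0.5999 = -0.808 K.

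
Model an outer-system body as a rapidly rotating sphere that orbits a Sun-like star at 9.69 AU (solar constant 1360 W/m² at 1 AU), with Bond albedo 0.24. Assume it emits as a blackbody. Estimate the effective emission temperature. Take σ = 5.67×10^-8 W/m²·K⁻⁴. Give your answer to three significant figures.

Flux at the orbit: S = 1360/(9.69)² = 14.48 W/m².
The planet absorbs (1−α)S over its disc πR² and re-emits over 4πR², so the mean absorbed flux is (1−0.24)·14.48/4 = 2.752 W/m².
In equilibrium σT⁴ equals this, so T = 83.47 K.

83.5 kelvin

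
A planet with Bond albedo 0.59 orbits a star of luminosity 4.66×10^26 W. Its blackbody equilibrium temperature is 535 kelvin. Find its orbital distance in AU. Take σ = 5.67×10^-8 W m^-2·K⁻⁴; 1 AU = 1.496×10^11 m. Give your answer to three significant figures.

Energy balance gives S = 4σT⁴/(1−α) = 45320 W m^-2.
S = L/(4πd²) → d = √(L/4πS) = √(4.66×10^26/(4π·45320)) = 2.861×10^10 m = 0.1912 AU.

0.191 AU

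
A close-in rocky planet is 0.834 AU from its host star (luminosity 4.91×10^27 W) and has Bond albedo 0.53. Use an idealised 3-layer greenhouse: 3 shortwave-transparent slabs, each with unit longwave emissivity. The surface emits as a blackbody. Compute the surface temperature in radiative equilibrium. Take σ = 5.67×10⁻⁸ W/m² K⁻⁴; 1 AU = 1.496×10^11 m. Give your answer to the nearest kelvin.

675 K

d = 0.834 × 1.496×10^11 m = 1.248×10^11 m.
S = L/(4πd²) = 25100 W/m².
OLR = S(1−α)/4 = 2949 W/m²; the top layer radiates at T_e = 477.6 K.
Layer-by-layer balance gives σT_s⁴ = (N+1)σT_e⁴, so T_s = 4^¼·477.6 = 675.4 K.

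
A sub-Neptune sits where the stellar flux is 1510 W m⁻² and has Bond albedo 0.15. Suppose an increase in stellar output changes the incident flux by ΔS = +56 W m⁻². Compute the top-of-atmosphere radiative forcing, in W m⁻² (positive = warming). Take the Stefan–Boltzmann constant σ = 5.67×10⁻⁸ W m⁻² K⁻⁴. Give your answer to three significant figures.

11.9 W m⁻²

TOA radiative forcing: ΔF = (1−α)ΔS/4 = 0.85·(+56)/4 = 11.90 W m⁻².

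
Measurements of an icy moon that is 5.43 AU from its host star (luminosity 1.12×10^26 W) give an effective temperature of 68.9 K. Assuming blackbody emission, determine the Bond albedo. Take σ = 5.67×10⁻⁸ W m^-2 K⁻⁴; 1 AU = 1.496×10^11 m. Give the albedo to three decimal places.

0.622

d = 5.43 × 1.496×10^11 m = 8.123×10^11 m.
Flux at the orbit: S = L/(4πd²) = 1.12×10^26/(4π·(8.12×10^11)²) = 13.51 W m^-2.
From σT⁴ = S(1−α)/4 we invert for α: 1−α = 4σT⁴/S.
σT⁴ = 1.278 W m^-2, so 4σT⁴ = 5.111 W m^-2.
Hence α = 1 − 5.111/13.51 = 0.6216.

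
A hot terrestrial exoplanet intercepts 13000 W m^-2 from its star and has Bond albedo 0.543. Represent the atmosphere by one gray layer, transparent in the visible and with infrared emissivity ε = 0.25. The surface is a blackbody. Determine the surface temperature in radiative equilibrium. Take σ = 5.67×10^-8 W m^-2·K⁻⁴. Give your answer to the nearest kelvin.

Effective emission temperature (TOA balance): σT_e⁴ = S(1−α)/4 = 1485 W m^-2 → T_e = 402.3 K.
The surface balance (absorbed SW + ε·downward IR = σT_s⁴) with T_a⁴ = T_s⁴/2 reduces to T_s = T_e·[2/(2−ε)]^¼ = 416.0 K.

416 kelvin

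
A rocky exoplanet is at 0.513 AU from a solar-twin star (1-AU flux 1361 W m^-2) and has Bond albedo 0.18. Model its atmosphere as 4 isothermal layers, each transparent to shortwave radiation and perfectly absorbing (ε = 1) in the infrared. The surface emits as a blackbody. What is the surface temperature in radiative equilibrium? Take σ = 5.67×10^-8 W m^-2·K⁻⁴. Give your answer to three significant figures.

553 kelvin

By the inverse-square law, S = 1361/0.513² = 5172 W m^-2.
OLR = S(1−α)/4 = 1060 W m^-2; the top layer radiates at T_e = 369.8 K.
Layer-by-layer balance gives σT_s⁴ = (N+1)σT_e⁴, so T_s = 5^¼·369.8 = 553.0 K.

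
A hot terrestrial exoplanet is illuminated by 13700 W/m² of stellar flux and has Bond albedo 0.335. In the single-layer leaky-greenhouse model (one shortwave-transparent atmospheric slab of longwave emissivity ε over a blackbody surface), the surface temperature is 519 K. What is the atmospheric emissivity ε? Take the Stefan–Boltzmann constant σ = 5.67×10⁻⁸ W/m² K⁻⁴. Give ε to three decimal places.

0.893

Effective temperature: T_e = [S(1−α)/(4σ)]^(1/4) = 447.7 K.
Inverting T_s⁴ = 2T_e⁴/(2−ε): (T_e/T_s)⁴ = 0.5536, so ε = 2(1 − 0.5536) = 0.8927.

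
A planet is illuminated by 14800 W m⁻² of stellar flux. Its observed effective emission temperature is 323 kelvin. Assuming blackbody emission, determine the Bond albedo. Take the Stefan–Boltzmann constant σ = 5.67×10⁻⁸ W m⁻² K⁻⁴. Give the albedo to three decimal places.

Energy balance: S(1−α)/4 = σT⁴, so 1−α = 4σT⁴/S.
4σT⁴ = 4·5.67×10⁻⁸·(323)⁴ = 2469 W m⁻².
Hence α = 1 − 2469/14800 = 0.8332.

0.833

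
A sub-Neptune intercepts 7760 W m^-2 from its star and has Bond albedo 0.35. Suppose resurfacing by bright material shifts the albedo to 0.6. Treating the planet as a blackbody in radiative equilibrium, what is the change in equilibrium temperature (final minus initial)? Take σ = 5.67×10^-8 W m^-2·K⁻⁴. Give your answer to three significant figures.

Before: T₁ = [7760·0.65/(4σ)]^(1/4) = 386.2 K.
After:  T₂ = [7760·0.4/(4σ)]^(1/4) = 342.0 K.
Change: 342.0 − 386.2 = -44.14 K.

-44.1 kelvin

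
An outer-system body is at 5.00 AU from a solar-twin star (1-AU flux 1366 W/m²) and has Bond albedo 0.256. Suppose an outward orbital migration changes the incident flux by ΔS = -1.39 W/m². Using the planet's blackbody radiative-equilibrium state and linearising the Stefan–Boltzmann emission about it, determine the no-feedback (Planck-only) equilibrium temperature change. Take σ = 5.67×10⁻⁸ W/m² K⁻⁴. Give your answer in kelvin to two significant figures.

-0.74 K

Irradiance scales as 1/d², so S = 1366 W/m² × (1/5.00)² = 54.64 W/m².
Unperturbed T_e = [54.64·(1−0.256)/(4σ)]^¼ = 115.7 K.
TOA radiative forcing: ΔF = (1−α)ΔS/4 = 0.744·(-1.39)/4 = -0.2585 W/m².
Planck response: λ_P = 4σT_e³ = 4·5.67×10⁻⁸·(115.7)³ = 0.3513 W/m²/K.
So ΔT₀ = -0.2585/0.3513 = -0.736 K.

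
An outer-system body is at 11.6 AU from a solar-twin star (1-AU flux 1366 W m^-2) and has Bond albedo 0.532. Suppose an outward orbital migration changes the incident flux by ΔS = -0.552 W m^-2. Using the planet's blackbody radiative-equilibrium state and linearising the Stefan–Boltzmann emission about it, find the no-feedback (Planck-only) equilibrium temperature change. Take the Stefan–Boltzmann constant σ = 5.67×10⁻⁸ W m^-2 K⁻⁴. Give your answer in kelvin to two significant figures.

Irradiance scales as 1/d², so S = 1366 W m^-2 × (1/11.6)² = 10.15 W m^-2.
Reference equilibrium: T_e = [S(1−α)/(4σ)]^(1/4) = 67.65 K.
TOA radiative forcing: ΔF = (1−α)ΔS/4 = 0.468·(-0.552)/4 = -0.06458 W m^-2.
Planck response: λ_P = 4σT_e³ = 4·5.67×10⁻⁸·(67.65)³ = 0.07023 W m^-2/K.
Hence the no-feedback warming is ΔF/(4σT_e³) = -0.920 K.

-0.92 K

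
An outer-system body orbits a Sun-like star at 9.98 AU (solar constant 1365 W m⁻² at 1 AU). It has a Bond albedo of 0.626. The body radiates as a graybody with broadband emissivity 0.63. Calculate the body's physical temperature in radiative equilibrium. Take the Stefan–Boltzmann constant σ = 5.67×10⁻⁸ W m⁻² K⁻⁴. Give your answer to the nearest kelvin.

77 K

Irradiance scales as 1/d², so S = 1365 W m⁻² × (1/9.98)² = 13.70 W m⁻².
The planet absorbs (1−α)S over its disc πR² and re-emits over 4πR², so the mean absorbed flux is (1−0.626)·13.70/4 = 1.281 W m⁻².
Equating to εσT⁴ with ε = 0.63: T = (1.281/0.63σ)^(1/4) = 77.39 K.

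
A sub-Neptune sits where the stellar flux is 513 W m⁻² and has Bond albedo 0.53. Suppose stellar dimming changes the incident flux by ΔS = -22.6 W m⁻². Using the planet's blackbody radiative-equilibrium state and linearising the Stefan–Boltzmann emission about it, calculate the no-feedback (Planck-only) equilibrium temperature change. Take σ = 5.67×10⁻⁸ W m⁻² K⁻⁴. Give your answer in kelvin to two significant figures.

-2.0 kelvin

Reference equilibrium: T_e = [S(1−α)/(4σ)]^(1/4) = 180.6 K.
ΔF = Δ[S(1−α)]/4 = (1−0.53)·-22.6/4 = -2.655 W m⁻².
Linearising σT⁴ gives d(σT⁴)/dT = 4σT_e³ = 1.335 W m⁻² per K.
ΔT₀ = ΔF/λ_P = -2.655/1.335 = -1.99 K.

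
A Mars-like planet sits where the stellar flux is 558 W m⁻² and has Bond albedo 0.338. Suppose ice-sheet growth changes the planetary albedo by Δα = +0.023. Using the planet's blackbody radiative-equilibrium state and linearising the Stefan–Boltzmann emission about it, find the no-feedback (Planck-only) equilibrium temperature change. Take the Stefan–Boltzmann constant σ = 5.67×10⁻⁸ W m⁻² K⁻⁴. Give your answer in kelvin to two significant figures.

The baseline emission temperature is T_e = 200.9 K.
ΔF = −(S/4)Δα = −(558.0/4)×(+0.023) = -3.208 W m⁻².
Linearising σT⁴ gives d(σT⁴)/dT = 4σT_e³ = 1.839 W m⁻² per K.
ΔT₀ = ΔF/λ_P = -3.208/1.839 = -1.74 K.

-1.7 kelvin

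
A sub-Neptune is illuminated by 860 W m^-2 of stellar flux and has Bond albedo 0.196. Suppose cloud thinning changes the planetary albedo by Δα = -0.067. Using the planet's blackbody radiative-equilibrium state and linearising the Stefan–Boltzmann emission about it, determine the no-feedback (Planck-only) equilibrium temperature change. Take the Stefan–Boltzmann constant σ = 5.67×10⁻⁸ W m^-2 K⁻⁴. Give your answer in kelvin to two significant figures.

4.9 kelvin

Reference equilibrium: T_e = [S(1−α)/(4σ)]^(1/4) = 235.0 K.
TOA radiative forcing: ΔF = −S·Δα/4 = −860.0·(-0.067)/4 = 14.41 W m^-2.
Planck response: λ_P = 4σT_e³ = 4·5.67×10⁻⁸·(235.0)³ = 2.943 W m^-2/K.
So ΔT₀ = 14.41/2.943 = 4.90 K.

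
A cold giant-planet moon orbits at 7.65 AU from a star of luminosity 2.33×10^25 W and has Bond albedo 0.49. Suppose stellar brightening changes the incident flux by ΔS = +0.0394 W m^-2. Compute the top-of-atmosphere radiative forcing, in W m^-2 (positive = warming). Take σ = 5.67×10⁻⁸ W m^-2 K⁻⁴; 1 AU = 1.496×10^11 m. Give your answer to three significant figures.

Orbital distance: d = 7.65 AU = 1.144×10^12 m.
Spreading L over a sphere of radius d: S = 2.33×10^25/(4π·1.14×10^12²) = 1.416 W m^-2.
TOA radiative forcing: ΔF = (1−α)ΔS/4 = 0.51·(+0.0394)/4 = 0.005024 W m^-2.

0.00502 W m^-2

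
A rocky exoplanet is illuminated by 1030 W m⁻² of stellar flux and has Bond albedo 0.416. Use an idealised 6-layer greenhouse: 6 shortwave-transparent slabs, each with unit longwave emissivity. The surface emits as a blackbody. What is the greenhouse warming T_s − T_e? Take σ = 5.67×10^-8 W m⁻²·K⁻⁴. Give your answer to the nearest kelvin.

OLR = S(1−α)/4 = 150.4 W m⁻²; the top layer radiates at T_e = 226.9 K.
T_s = (N+1)^(1/4)·T_e = 369.1 K.
So the greenhouse effect raises the surface by 369.1 − 226.9 = 142.2 K.

142 K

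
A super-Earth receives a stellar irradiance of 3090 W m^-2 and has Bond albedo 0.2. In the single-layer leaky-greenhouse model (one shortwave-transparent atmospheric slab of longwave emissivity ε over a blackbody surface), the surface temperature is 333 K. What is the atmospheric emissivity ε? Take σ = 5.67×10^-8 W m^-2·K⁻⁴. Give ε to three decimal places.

0.227

TOA balance gives T_e = 323.1 K.
Since (2−ε)/2 = (T_e/T_s)⁴ = 0.8864, ε = 0.2272.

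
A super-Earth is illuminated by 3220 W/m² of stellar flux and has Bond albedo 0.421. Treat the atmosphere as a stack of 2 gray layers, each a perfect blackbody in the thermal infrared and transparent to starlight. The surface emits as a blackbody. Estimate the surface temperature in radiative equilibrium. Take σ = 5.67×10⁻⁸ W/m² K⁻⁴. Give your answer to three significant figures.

396 kelvin

The effective emission temperature is T_e = [S(1−α)/(4σ)]^¼ = 301.1 K.
For an N-layer opaque stack, T_s⁴ = (N+1)T_e⁴, hence T_s = (3)^(1/4)×301.1 K = 396.3 K.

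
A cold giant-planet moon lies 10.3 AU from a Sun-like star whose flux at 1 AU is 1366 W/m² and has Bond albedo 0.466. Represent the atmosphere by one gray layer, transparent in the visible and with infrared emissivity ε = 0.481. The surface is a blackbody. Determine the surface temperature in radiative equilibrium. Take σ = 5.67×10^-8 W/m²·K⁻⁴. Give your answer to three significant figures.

Flux at the orbit: S = 1366/(10.3)² = 12.88 W/m².
Effective emission temperature (TOA balance): σT_e⁴ = S(1−α)/4 = 1.719 W/m² → T_e = 74.20 K.
For a single slab of emissivity ε, T_s⁴ = 2T_e⁴/(2−ε); thus T_s = 74.20·(1.317)^(1/4) = 79.49 K.

79.5 K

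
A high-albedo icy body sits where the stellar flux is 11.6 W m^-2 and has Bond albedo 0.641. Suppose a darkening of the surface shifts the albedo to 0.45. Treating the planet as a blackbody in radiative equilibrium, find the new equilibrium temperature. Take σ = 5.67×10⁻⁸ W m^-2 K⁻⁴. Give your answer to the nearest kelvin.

73 K

T₂ = [S(1−α₂)/(4σ)]^(1/4) = [11.60·0.55/(4σ)]^(1/4) = 72.83 K.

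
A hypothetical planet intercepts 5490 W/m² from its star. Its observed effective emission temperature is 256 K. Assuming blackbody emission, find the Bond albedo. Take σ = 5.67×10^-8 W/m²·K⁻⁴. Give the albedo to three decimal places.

0.823

Energy balance: S(1−α)/4 = σT⁴, so 1−α = 4σT⁴/S.
σT⁴ = 243.5 W/m², so 4σT⁴ = 974.1 W/m².
1−α = 974.1/5490 = 0.1774, so α = 0.8226.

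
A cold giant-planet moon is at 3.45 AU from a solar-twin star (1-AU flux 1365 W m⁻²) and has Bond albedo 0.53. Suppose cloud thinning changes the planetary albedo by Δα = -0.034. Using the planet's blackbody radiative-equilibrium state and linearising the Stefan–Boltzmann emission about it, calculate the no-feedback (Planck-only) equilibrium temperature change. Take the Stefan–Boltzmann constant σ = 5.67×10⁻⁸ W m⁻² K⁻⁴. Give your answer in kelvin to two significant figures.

2.2 K

By the inverse-square law, S = 1365/3.45² = 114.7 W m⁻².
The baseline emission temperature is T_e = 124.2 K.
TOA radiative forcing: ΔF = −S·Δα/4 = −114.7·(-0.034)/4 = 0.9748 W m⁻².
Linearising σT⁴ gives d(σT⁴)/dT = 4σT_e³ = 0.4341 W m⁻² per K.
Hence the no-feedback warming is ΔF/(4σT_e³) = 2.25 K.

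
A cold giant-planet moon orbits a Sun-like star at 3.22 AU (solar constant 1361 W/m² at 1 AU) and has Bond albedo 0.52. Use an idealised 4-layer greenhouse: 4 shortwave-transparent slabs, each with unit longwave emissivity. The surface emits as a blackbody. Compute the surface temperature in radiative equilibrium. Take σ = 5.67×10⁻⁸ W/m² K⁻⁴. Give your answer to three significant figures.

193 kelvin

Flux at the orbit: S = 1361/(3.22)² = 131.3 W/m².
OLR = S(1−α)/4 = 15.75 W/m²; the top layer radiates at T_e = 129.1 K.
Layer-by-layer balance gives σT_s⁴ = (N+1)σT_e⁴, so T_s = 5^¼·129.1 = 193.1 K.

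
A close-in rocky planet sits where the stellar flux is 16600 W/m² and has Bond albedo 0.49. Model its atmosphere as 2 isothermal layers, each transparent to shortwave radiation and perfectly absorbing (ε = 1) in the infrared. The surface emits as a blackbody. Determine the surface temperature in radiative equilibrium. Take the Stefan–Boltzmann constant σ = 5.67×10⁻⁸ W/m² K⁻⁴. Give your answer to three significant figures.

OLR = S(1−α)/4 = 2116 W/m²; the top layer radiates at T_e = 439.6 K.
For an N-layer opaque stack, T_s⁴ = (N+1)T_e⁴, hence T_s = (3)^(1/4)×439.6 K = 578.5 K.

578 kelvin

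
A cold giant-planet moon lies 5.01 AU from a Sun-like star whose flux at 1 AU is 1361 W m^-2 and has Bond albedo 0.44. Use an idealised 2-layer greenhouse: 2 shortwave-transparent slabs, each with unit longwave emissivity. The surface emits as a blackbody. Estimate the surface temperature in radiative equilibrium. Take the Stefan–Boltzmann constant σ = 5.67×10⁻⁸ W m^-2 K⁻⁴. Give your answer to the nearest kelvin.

Irradiance scales as 1/d², so S = 1361 W m^-2 × (1/5.01)² = 54.22 W m^-2.
The effective emission temperature is T_e = [S(1−α)/(4σ)]^¼ = 107.6 K.
Layer-by-layer balance gives σT_s⁴ = (N+1)σT_e⁴, so T_s = 3^¼·107.6 = 141.6 K.

142 K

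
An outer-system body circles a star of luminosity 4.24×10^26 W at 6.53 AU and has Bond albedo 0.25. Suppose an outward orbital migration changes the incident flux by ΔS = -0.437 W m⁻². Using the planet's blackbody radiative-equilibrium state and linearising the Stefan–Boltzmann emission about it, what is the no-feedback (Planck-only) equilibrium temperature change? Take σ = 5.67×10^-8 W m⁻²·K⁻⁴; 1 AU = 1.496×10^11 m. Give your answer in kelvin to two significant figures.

Orbital distance: d = 6.53 AU = 9.769×10^11 m.
Spreading L over a sphere of radius d: S = 4.24×10^26/(4π·9.77×10^11²) = 35.36 W m⁻².
Unperturbed T_e = [35.36·(1−0.25)/(4σ)]^¼ = 104.0 K.
TOA radiative forcing: ΔF = (1−α)ΔS/4 = 0.75·(-0.437)/4 = -0.08194 W m⁻².
The Planck feedback parameter is 4σT_e³ = 0.2550 W m⁻²/K.
ΔT₀ = ΔF/λ_P = -0.08194/0.2550 = -0.321 K.

-0.32 kelvin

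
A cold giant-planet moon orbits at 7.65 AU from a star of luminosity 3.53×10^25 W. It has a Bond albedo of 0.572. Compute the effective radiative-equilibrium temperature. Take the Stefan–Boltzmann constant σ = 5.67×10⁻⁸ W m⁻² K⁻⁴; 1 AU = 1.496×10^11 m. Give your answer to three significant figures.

d = 7.65 × 1.496×10^11 m = 1.144×10^12 m.
S = L/(4πd²) = 2.145 W m⁻².
The planet absorbs (1−α)S over its disc πR² and re-emits over 4πR², so the mean absorbed flux is (1−0.572)·2.145/4 = 0.2295 W m⁻².
Set σT⁴ = 0.2295 → T = (0.2295/σ)^(1/4) = 44.85 K.

44.9 kelvin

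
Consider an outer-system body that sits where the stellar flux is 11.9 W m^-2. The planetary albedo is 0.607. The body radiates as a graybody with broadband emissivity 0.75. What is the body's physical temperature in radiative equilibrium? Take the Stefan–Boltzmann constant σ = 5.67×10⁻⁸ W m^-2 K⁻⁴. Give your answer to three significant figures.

The planet absorbs (1−α)S over its disc πR² and re-emits over 4πR², so the mean absorbed flux is (1−0.607)·11.90/4 = 1.169 W m^-2.
Equating to εσT⁴ with ε = 0.75: T = (1.169/0.75σ)^(1/4) = 72.41 K.

72.4 kelvin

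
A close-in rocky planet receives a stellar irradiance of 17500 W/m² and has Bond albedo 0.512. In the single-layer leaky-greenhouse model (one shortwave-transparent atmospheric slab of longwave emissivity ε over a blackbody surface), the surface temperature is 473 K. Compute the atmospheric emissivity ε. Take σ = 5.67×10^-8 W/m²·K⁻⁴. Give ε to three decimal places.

First, T_e = [17500·(1−0.512)/(4σ)]^(1/4) = 440.5 K.
T_s⁴ = T_e⁴·2/(2−ε) → ε = 2 − 2(T_e/T_s)⁴ = 2 − 2·(440.5/473)⁴ = 0.4955.

0.495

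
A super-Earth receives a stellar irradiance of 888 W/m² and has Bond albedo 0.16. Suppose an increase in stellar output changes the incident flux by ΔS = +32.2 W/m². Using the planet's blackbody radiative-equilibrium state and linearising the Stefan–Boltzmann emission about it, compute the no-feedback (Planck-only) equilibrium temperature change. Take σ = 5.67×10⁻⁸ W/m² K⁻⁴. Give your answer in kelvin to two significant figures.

Unperturbed T_e = [888.0·(1−0.16)/(4σ)]^¼ = 239.5 K.
Only a fraction (1−α) is absorbed and it's spread over 4πR², so ΔF = (1−α)ΔS/4 = 6.762 W/m².
The Planck feedback parameter is 4σT_e³ = 3.115 W/m²/K.
ΔT₀ = ΔF/λ_P = 6.762/3.115 = 2.17 K.

2.2 K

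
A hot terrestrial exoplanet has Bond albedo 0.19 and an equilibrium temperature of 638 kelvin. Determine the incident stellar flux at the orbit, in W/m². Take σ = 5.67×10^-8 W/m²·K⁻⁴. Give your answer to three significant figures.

Invert the energy balance for S: S = 4σT⁴/(1−α).
The emitted flux is σT⁴ = 9394 W/m².
S = 4·9394/0.81 = 46390 W/m².

46400 W/m²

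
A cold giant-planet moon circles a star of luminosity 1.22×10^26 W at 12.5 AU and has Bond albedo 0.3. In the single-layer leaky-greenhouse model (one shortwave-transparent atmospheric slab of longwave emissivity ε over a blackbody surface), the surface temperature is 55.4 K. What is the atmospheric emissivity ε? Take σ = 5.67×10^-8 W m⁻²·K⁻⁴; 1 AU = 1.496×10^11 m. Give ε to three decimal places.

d = 12.5 × 1.496×10^11 m = 1.870×10^12 m.
Flux at the orbit: S = L/(4πd²) = 1.22×10^26/(4π·(1.87×10^12)²) = 2.776 W m⁻².
First, T_e = [2.776·(1−0.3)/(4σ)]^(1/4) = 54.10 K.
Inverting T_s⁴ = 2T_e⁴/(2−ε): (T_e/T_s)⁴ = 0.9097, so ε = 2(1 − 0.9097) = 0.1807.

0.181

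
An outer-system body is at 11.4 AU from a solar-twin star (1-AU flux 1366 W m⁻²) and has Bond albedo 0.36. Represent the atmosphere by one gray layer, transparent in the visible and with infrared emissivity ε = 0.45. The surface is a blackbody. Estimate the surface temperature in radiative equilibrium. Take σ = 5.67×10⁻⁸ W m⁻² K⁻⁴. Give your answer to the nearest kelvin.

Flux at the orbit: S = 1366/(11.4)² = 10.51 W m⁻².
The planet radiates to space at T_e = [S(1−α)/(4σ)]^(1/4) = 73.80 K.
The surface balance (absorbed SW + ε·downward IR = σT_s⁴) with T_a⁴ = T_s⁴/2 reduces to T_s = T_e·[2/(2−ε)]^¼ = 78.65 K.

79 K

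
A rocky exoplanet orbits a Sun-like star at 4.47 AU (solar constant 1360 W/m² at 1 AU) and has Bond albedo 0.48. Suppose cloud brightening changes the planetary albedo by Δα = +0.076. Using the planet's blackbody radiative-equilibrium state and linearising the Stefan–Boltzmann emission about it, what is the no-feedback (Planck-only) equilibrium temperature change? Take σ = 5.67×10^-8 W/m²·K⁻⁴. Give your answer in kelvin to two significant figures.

By the inverse-square law, S = 1360/4.47² = 68.07 W/m².
Unperturbed T_e = [68.07·(1−0.48)/(4σ)]^¼ = 111.8 K.
The change in absorbed flux is Δ[S(1−α)/4] = −SΔα/4 = -1.293 W/m².
Planck response: λ_P = 4σT_e³ = 4·5.67×10⁻⁸·(111.8)³ = 0.3167 W/m²/K.
Hence the no-feedback warming is ΔF/(4σT_e³) = -4.08 K.

-4.1 K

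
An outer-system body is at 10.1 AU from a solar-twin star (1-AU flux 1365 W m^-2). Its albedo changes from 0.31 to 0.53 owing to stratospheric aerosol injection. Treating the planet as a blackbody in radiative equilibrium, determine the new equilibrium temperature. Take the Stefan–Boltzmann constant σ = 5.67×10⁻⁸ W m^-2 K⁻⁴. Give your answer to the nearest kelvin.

Flux at the orbit: S = 1365/(10.1)² = 13.38 W m^-2.
With the new albedo, S(1−α₂)/4 = 1.572 W m^-2, so T₂ = 72.57 K.

73 K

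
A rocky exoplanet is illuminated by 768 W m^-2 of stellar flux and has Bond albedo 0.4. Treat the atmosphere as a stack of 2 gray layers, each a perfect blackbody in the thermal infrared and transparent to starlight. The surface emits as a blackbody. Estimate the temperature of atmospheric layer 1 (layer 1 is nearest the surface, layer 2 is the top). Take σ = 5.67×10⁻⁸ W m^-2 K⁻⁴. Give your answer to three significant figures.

Top-of-atmosphere balance: σT_e⁴ = S(1−α)/4 = 115.2 W m^-2 → T_e = 212.3 K.
Each opaque layer satisfies 2T_j⁴ = T_{j−1}⁴ + T_{j+1}⁴, giving T_k⁴ = (N+1−k)T_e⁴.
T_1 = (2)^(1/4)·212.3 = 252.5 K.

252 K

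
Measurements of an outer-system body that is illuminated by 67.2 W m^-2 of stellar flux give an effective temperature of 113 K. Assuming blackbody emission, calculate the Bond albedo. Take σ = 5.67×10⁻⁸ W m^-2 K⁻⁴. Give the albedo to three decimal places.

0.450

Rearranging the radiative balance, α = 1 − 4σT⁴/S.
σT⁴ = 9.245 W m^-2, so 4σT⁴ = 36.98 W m^-2.
1−α = 36.98/67.20 = 0.5503, so α = 0.4497.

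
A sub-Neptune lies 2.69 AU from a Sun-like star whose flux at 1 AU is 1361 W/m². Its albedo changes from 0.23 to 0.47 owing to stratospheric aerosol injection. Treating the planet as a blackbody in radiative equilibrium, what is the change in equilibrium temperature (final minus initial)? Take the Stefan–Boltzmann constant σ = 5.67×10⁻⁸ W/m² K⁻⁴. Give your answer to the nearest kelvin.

-14 K

Flux at the orbit: S = 1361/(2.69)² = 188.1 W/m².
Initial: T₁ = [S(1−0.23)/(4σ)]^(1/4) = 159.0 K.
Final:   T₂ = [S(1−0.47)/(4σ)]^(1/4) = 144.8 K.
Change: 144.8 − 159.0 = -14.17 K.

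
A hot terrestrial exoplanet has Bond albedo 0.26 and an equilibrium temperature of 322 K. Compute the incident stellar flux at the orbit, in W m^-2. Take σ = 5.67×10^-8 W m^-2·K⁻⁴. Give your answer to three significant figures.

3290 W m^-2

From S(1−α)/4 = σT⁴: S = 4σT⁴/(1−α).
σT⁴ = 5.67×10⁻⁸·(322)⁴ = 609.5 W m^-2.
S = 4·609.5/0.74 = 3295 W m^-2.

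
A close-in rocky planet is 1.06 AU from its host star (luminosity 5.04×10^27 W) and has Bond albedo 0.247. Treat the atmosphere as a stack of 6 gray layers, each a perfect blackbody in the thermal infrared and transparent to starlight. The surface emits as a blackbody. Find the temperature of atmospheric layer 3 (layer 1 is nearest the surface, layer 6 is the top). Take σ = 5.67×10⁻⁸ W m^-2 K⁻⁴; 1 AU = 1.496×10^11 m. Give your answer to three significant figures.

d = 1.06 × 1.496×10^11 m = 1.586×10^11 m.
S = L/(4πd²) = 15950 W m^-2.
OLR = S(1−α)/4 = 3002 W m^-2; the top layer radiates at T_e = 479.7 K.
In the N-layer model, layer k (counted from the surface) has T_k = (N+1−k)^(1/4)·T_e.
With k = 3: T_3 = (6+1−3)^¼·479.7 K = 678.4 K.

678 K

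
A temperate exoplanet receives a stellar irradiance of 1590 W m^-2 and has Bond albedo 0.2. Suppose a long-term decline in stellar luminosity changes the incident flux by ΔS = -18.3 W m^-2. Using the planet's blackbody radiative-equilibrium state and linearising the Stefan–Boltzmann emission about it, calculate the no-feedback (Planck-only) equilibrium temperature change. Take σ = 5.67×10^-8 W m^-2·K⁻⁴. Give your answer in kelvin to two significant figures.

-0.79 kelvin

Unperturbed T_e = [1590·(1−0.2)/(4σ)]^¼ = 273.7 K.
Only a fraction (1−α) is absorbed and it's spread over 4πR², so ΔF = (1−α)ΔS/4 = -3.660 W m^-2.
The Planck feedback parameter is 4σT_e³ = 4.648 W m^-2/K.
So ΔT₀ = -3.660/4.648 = -0.787 K.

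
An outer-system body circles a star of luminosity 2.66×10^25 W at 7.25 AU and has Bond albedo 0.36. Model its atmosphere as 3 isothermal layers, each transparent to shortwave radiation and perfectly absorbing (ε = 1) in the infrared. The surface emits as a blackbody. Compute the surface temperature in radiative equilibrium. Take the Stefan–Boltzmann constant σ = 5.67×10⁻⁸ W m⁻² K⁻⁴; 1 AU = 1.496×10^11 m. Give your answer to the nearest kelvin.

d = 7.25 × 1.496×10^11 m = 1.085×10^12 m.
Spreading L over a sphere of radius d: S = 2.66×10^25/(4π·1.08×10^12²) = 1.799 W m⁻².
Top-of-atmosphere balance: σT_e⁴ = S(1−α)/4 = 0.2879 W m⁻² → T_e = 47.47 K.
With N = 3 opaque layers, T_s = (N+1)^(1/4)·T_e = 4^(1/4)·47.47 = 67.13 K.

67 K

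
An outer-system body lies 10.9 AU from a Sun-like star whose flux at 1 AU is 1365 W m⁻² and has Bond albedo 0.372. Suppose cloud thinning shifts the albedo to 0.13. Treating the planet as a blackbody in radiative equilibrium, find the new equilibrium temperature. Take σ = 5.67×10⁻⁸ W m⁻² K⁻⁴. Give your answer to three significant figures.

81.5 K

Irradiance scales as 1/d², so S = 1365 W m⁻² × (1/10.9)² = 11.49 W m⁻².
T₂ = [S(1−α₂)/(4σ)]^(1/4) = [11.49·0.87/(4σ)]^(1/4) = 81.48 K.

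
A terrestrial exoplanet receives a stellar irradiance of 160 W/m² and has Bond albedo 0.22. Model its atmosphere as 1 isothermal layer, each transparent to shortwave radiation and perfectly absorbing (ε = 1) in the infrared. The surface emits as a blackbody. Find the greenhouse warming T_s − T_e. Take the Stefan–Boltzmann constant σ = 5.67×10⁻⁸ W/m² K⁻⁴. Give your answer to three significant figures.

29.0 K

Top-of-atmosphere balance: σT_e⁴ = S(1−α)/4 = 31.20 W/m² → T_e = 153.2 K.
Surface: T_s = (2)^¼·T_e = 182.1 K.
So the greenhouse effect raises the surface by 182.1 − 153.2 = 28.98 K.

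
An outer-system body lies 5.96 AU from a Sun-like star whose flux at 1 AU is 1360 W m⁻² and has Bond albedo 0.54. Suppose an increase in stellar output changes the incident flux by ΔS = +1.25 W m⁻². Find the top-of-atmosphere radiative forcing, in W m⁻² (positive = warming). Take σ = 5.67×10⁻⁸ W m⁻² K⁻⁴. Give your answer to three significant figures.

Irradiance scales as 1/d², so S = 1360 W m⁻² × (1/5.96)² = 38.29 W m⁻².
ΔF = Δ[S(1−α)]/4 = (1−0.54)·+1.25/4 = 0.1437 W m⁻².

0.144 W m⁻²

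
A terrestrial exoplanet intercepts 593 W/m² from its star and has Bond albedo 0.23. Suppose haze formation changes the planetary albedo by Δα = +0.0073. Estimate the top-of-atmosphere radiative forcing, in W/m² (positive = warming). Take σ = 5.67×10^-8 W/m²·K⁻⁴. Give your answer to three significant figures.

-1.08 W/m²

The change in absorbed flux is Δ[S(1−α)/4] = −SΔα/4 = -1.082 W/m².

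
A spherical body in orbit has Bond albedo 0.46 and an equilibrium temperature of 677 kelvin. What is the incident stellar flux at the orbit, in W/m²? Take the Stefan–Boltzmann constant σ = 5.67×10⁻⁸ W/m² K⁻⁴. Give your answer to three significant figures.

88200 W/m²

Invert the energy balance for S: S = 4σT⁴/(1−α).
The emitted flux is σT⁴ = 11910 W/m².
S = 4·11910/0.54 = 88230 W/m².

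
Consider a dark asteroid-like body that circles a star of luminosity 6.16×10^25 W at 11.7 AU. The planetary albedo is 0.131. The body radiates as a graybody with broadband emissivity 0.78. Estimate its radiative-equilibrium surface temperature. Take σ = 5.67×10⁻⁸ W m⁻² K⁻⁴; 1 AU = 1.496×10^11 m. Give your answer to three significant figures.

52.9 K

d = 11.7 × 1.496×10^11 m = 1.750×10^12 m.
Spreading L over a sphere of radius d: S = 6.16×10^25/(4π·1.75×10^12²) = 1.600 W m⁻².
Absorbed flux (global mean): S(1−α)/4 = 1.600·0.869/4 = 0.3476 W m⁻².
Equating to εσT⁴ with ε = 0.78: T = (0.3476/0.78σ)^(1/4) = 52.95 K.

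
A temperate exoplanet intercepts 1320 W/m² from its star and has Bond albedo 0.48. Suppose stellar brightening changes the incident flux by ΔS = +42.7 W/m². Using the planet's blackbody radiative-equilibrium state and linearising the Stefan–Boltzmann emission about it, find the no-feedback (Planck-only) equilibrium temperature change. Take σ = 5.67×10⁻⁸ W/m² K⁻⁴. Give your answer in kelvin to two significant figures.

1.9 K

The baseline emission temperature is T_e = 234.5 K.
TOA radiative forcing: ΔF = (1−α)ΔS/4 = 0.52·(+42.7)/4 = 5.551 W/m².
The Planck feedback parameter is 4σT_e³ = 2.926 W/m²/K.
So ΔT₀ = 5.551/2.926 = 1.90 K.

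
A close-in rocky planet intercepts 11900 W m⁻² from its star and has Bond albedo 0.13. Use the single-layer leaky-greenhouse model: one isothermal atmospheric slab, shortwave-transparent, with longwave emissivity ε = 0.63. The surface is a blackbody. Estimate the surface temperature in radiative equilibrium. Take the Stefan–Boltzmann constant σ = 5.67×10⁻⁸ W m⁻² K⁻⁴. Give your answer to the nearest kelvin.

508 K

At the top of the atmosphere, σT_e⁴ = S(1−α)/4 = 2588 W m⁻², giving T_e = 462.2 K.
Surface balance with a leaky layer gives σT_s⁴ = σT_e⁴·2/(2−ε), so T_s = T_e·[2/(2−0.63)]^(1/4) = 508.1 K.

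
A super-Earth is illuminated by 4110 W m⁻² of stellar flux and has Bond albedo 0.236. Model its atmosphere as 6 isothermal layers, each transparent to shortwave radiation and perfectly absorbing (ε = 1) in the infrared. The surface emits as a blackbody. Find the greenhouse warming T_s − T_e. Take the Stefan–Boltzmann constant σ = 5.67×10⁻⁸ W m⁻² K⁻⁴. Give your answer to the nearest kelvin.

OLR = S(1−α)/4 = 785.0 W m⁻²; the top layer radiates at T_e = 343.0 K.
T_s = (N+1)^(1/4)·T_e = 558.0 K.
So the greenhouse effect raises the surface by 558.0 − 343.0 = 214.9 K.

215 K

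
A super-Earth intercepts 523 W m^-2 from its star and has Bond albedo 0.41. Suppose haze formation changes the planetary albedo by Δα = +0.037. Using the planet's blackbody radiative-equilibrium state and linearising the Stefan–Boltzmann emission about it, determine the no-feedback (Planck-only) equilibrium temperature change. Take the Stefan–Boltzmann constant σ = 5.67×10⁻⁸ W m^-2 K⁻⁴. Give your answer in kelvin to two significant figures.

-3.0 K

The baseline emission temperature is T_e = 192.1 K.
TOA radiative forcing: ΔF = −S·Δα/4 = −523.0·(+0.037)/4 = -4.838 W m^-2.
Planck response: λ_P = 4σT_e³ = 4·5.67×10⁻⁸·(192.1)³ = 1.607 W m^-2/K.
So ΔT₀ = -4.838/1.607 = -3.01 K.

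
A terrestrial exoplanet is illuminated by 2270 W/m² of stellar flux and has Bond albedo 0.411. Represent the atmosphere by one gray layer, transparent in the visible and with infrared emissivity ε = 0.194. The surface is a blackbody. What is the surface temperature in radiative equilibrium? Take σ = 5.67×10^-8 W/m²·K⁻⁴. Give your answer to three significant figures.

284 K

At the top of the atmosphere, σT_e⁴ = S(1−α)/4 = 334.3 W/m², giving T_e = 277.1 K.
Surface balance with a leaky layer gives σT_s⁴ = σT_e⁴·2/(2−ε), so T_s = T_e·[2/(2−0.194)]^(1/4) = 284.3 K.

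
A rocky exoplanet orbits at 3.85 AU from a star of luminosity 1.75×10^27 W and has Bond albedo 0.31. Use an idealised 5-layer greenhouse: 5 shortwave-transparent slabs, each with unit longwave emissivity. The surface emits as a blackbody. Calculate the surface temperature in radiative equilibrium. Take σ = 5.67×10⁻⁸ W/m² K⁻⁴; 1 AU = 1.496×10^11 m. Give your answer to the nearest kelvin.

Orbital distance: d = 3.85 AU = 5.760×10^11 m.
Flux at the orbit: S = L/(4πd²) = 1.75×10^27/(4π·(5.76×10^11)²) = 419.8 W/m².
OLR = S(1−α)/4 = 72.42 W/m²; the top layer radiates at T_e = 189.0 K.
With N = 5 opaque layers, T_s = (N+1)^(1/4)·T_e = 6^(1/4)·189.0 = 295.9 K.

296 K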